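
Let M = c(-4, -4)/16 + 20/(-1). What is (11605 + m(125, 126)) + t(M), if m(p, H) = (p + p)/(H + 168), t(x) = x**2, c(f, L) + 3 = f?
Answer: 452469923/37632 ≈ 12024.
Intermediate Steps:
c(f, L) = -3 + f
M = -327/16 (M = (-3 - 4)/16 + 20/(-1) = -7*1/16 + 20*(-1) = -7/16 - 20 = -327/16 ≈ -20.438)
m(p, H) = 2*p/(168 + H) (m(p, H) = (2*p)/(168 + H) = 2*p/(168 + H))
(11605 + m(125, 126)) + t(M) = (11605 + 2*125/(168 + 126)) + (-327/16)**2 = (11605 + 2*125/294) + 106929/256 = (11605 + 2*125*(1/294)) + 106929/256 = (11605 + 125/147) + 106929/256 = 1706060/147 + 106929/256 = 452469923/37632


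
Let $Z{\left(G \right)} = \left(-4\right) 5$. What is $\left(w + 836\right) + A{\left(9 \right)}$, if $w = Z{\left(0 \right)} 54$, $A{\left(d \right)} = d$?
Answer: $-235$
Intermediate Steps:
$Z{\left(G \right)} = -20$
$w = -1080$ ($w = \left(-20\right) 54 = -1080$)
$\left(w + 836\right) + A{\left(9 \right)} = \left(-1080 + 836\right) + 9 = -244 + 9 = -235$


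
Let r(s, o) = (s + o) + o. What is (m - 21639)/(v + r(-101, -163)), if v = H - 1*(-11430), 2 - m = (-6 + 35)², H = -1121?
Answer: -11239/4941 ≈ -2.2746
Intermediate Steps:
r(s, o) = s + 2*o (r(s, o) = (o + s) + o = s + 2*o)
m = -839 (m = 2 - (-6 + 35)² = 2 - 1*29² = 2 - 1*841 = 2 - 841 = -839)
v = 10309 (v = -1121 - 1*(-11430) = -1121 + 11430 = 10309)
(m - 21639)/(v + r(-101, -163)) = (-839 - 21639)/(10309 + (-101 + 2*(-163))) = -22478/(10309 + (-101 - 326)) = -22478/(10309 - 427) = -22478/9882 = -22478*1/9882 = -11239/4941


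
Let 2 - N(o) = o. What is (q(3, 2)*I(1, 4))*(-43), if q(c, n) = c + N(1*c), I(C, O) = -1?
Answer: 86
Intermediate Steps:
N(o) = 2 - o
q(c, n) = 2 (q(c, n) = c + (2 - c) = 2)
(q(3, 2)*I(1, 4))*(-43) = (2*(-1))*(-43) = -2*(-43) = 86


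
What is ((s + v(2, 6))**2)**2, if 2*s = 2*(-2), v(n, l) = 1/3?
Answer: 625/81 ≈ 7.7160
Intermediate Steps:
v(n, l) = 1/3
s = -2 (s = (2*(-2))/2 = (1/2)*(-4) = -2)
((s + v(2, 6))**2)**2 = ((-2 + 1/3)**2)**2 = ((-5/3)**2)**2 = (25/9)**2 = 625/81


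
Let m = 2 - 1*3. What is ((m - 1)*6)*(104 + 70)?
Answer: -2088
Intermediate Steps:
m = -1 (m = 2 - 3 = -1)
((m - 1)*6)*(104 + 70) = ((-1 - 1)*6)*(104 + 70) = -2*6*174 = -12*174 = -2088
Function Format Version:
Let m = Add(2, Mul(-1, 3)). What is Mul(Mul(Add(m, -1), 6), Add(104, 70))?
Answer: -2088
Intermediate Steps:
m = -1 (m = Add(2, -3) = -1)
Mul(Mul(Add(m, -1), 6), Add(104, 70)) = Mul(Mul(Add(-1, -1), 6), Add(104, 70)) = Mul(Mul(-2, 6), 174) = Mul(-12, 174) = -2088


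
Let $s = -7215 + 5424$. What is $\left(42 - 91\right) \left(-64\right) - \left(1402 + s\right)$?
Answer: $3525$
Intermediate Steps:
$s = -1791$
$\left(42 - 91\right) \left(-64\right) - \left(1402 + s\right) = \left(42 - 91\right) \left(-64\right) - \left(1402 - 1791\right) = \left(-49\right) \left(-64\right) - -389 = 3136 + 389 = 3525$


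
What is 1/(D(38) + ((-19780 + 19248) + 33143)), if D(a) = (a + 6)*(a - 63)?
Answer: 1/31511 ≈ 3.1735e-5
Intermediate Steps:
D(a) = (-63 + a)*(6 + a) (D(a) = (6 + a)*(-63 + a) = (-63 + a)*(6 + a))
1/(D(38) + ((-19780 + 19248) + 33143)) = 1/((-378 + 38² - 57*38) + ((-19780 + 19248) + 33143)) = 1/((-378 + 1444 - 2166) + (-532 + 33143)) = 1/(-1100 + 32611) = 1/31511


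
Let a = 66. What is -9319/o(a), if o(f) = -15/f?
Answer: 205018/5 ≈ 41004.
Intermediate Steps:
-9319/o(a) = -9319/((-15/66)) = -9319/((-15*1/66)) = -9319/(-5/22) = -9319*(-22/5) = 205018/5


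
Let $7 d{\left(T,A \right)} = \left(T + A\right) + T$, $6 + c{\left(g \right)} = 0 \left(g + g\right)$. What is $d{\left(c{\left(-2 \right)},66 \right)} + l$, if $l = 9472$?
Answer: $\frac{66358}{7} \approx 9479.7$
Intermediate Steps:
$c{\left(g \right)} = -6$ ($c{\left(g \right)} = -6 + 0 \left(g + g\right) = -6 + 0 \cdot 2 g = -6 + 0 = -6$)
$d{\left(T,A \right)} = \frac{A}{7} + \frac{2 T}{7}$ ($d{\left(T,A \right)} = \frac{\left(T + A\right) + T}{7} = \frac{\left(A + T\right) + T}{7} = \frac{A + 2 T}{7} = \frac{A}{7} + \frac{2 T}{7}$)
$d{\left(c{\left(-2 \right)},66 \right)} + l = \left(\frac{1}{7} \cdot 66 + \frac{2}{7} \left(-6\right)\right) + 9472 = \left(\frac{66}{7} - \frac{12}{7}\right) + 9472 = \frac{54}{7} + 9472 = \frac{66358}{7}$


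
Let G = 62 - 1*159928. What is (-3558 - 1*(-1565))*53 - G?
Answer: 54237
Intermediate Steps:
G = -159866 (G = 62 - 159928 = -159866)
(-3558 - 1*(-1565))*53 - G = (-3558 - 1*(-1565))*53 - 1*(-159866) = (-3558 + 1565)*53 + 159866 = -1993*53 + 159866 = -105629 + 159866 = 54237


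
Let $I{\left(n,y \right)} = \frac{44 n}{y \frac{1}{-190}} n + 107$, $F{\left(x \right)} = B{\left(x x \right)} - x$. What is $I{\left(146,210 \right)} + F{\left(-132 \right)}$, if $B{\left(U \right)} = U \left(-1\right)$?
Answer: $- \frac{18181061}{21} \approx -8.6577 \cdot 10^{5}$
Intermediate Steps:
$B{\left(U \right)} = - U$
$F{\left(x \right)} = - x - x^{2}$ ($F{\left(x \right)} = - x x - x = - x^{2} - x = - x - x^{2}$)
$I{\left(n,y \right)} = 107 - \frac{8360 n^{2}}{y}$ ($I{\left(n,y \right)} = \frac{44 n}{y \left(- \frac{1}{190}\right)} n + 107 = \frac{44 n}{\left(- \frac{1}{190}\right) y} n + 107 = 44 n \left(- \frac{190}{y}\right) n + 107 = - \frac{8360 n}{y} n + 107 = - \frac{8360 n^{2}}{y} + 107 = 107 - \frac{8360 n^{2}}{y}$)
$I{\left(146,210 \right)} + F{\left(-132 \right)} = \left(107 - \frac{8360 \cdot 146^{2}}{210}\right) - 132 \left(-1 - -132\right) = \left(107 - 178201760 \cdot \frac{1}{210}\right) - 132 \left(-1 + 132\right) = \left(107 - \frac{17820176}{21}\right) - 17292 = - \frac{17817929}{21} - 17292 = - \frac{18181061}{21}$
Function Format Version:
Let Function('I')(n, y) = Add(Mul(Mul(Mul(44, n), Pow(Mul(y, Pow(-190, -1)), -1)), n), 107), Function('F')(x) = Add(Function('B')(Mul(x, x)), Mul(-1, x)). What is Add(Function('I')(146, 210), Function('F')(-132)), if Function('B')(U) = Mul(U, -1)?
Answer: Rational(-18181061, 21) ≈ -8.6577e+5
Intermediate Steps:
Function('B')(U) = Mul(-1, U)
Function('F')(x) = Add(Mul(-1, x), Mul(-1, Pow(x, 2))) (Function('F')(x) = Add(Mul(-1, Mul(x, x)), Mul(-1, x)) = Add(Mul(-1, Pow(x, 2)), Mul(-1, x)) = Add(Mul(-1, x), Mul(-1, Pow(x, 2))))
Function('I')(n, y) = Add(107, Mul(-8360, Pow(n, 2), Pow(y, -1))) (Function('I')(n, y) = Add(Mul(Mul(Mul(44, n), Pow(Mul(y, Rational(-1, 190)), -1)), n), 107) = Add(Mul(Mul(Mul(44, n), Pow(Mul(Rational(-1, 190), y), -1)), n), 107) = Add(Mul(Mul(Mul(44, n), Mul(-190, Pow(y, -1))), n), 107) = Add(Mul(Mul(-8360, n, Pow(y, -1)), n), 107) = Add(Mul(-8360, Pow(n, 2), Pow(y, -1)), 107) = Add(107, Mul(-8360, Pow(n, 2), Pow(y, -1))))
Add(Function('I')(146, 210), Function('F')(-132)) = Add(Add(107, Mul(-8360, Pow(146, 2), Pow(210, -1))), Mul(-132, Add(-1, Mul(-1, -132)))) = Add(Add(107, Mul(-8360, 21316, Rational(1, 210))), Mul(-132, Add(-1, 132))) = Add(Add(107, Rational(-17820176, 21)), Mul(-132, 131)) = Add(Rational(-17817929, 21), -17292) = Rational(-18181061, 21)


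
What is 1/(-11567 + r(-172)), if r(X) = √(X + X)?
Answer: -269/3111531 - 2*I*√86/133795833 ≈ -8.6453e-5 - 1.3862e-7*I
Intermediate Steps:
r(X) = √2*√X (r(X) = √(2*X) = √2*√X)
1/(-11567 + r(-172)) = 1/(-11567 + √2*√(-172)) = 1/(-11567 + √2*(2*I*√43)) = 1/(-11567 + 2*I*√86)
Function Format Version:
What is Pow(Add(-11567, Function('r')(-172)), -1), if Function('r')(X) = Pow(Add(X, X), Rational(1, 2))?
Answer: Add(Rational(-269, 3111531), Mul(Rational(-2, 133795833), I, Pow(86, Rational(1, 2)))) ≈ Add(-8.6453e-5, Mul(-1.3862e-7, I))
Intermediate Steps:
Function('r')(X) = Mul(Pow(2, Rational(1, 2)), Pow(X, Rational(1, 2))) (Function('r')(X) = Pow(Mul(2, X), Rational(1, 2)) = Mul(Pow(2, Rational(1, 2)), Pow(X, Rational(1, 2))))
Pow(Add(-11567, Function('r')(-172)), -1) = Pow(Add(-11567, Mul(Pow(2, Rational(1, 2)), Pow(-172, Rational(1, 2)))), -1) = Pow(Add(-11567, Mul(Pow(2, Rational(1, 2)), Mul(2, I, Pow(43, Rational(1, 2))))), -1) = Pow(Add(-11567, Mul(2, I, Pow(86, Rational(1, 2)))), -1)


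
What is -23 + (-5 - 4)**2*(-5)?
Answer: -428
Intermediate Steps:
-23 + (-5 - 4)**2*(-5) = -23 + (-9)**2*(-5) = -23 + 81*(-5) = -23 - 405 = -428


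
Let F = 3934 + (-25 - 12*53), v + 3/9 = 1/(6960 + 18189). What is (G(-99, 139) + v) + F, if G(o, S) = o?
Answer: 26604848/8383 ≈ 3173.7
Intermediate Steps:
v = -2794/8383 (v = -1/3 + 1/(6960 + 18189) = -1/3 + 1/25149 = -2794/8383 ≈ -0.33329)
F = 3273 (F = 3934 + (-25 - 636) = 3934 - 661 = 3273)
(G(-99, 139) + v) + F = (-99 - 2794/8383) + 3273 = -832711/8383 + 3273 = 26604848/8383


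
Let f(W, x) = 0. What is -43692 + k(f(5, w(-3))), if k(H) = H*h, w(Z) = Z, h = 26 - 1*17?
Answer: -43692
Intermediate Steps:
h = 9 (h = 26 - 17 = 9)
k(H) = 9*H (k(H) = H*9 = 9*H)
-43692 + k(f(5, w(-3))) = -43692 + 9*0 = -43692 + 0 = -43692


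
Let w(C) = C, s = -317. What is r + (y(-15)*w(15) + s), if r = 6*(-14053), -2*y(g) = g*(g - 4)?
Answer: -173545/2 ≈ -86773.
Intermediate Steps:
y(g) = -g*(-4 + g)/2 (y(g) = -g*(g - 4)/2 = -g*(-4 + g)/2)
r = -84318
r + (y(-15)*w(15) + s) = -84318 + (((½)*(-15)*(4 - 1*(-15)))*15 - 317) = -84318 + (((½)*(-15)*(4 + 15))*15 - 317) = -84318 + (((½)*(-15)*19)*15 - 317) = -84318 + (-285/2*15 - 317) = -84318 + (-4275/2 - 317) = -84318 - 4909/2 = -173545/2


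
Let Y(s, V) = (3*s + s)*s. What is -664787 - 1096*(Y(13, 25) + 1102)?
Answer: -2613475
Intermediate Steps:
Y(s, V) = 4*s² (Y(s, V) = (4*s)*s = 4*s²)
-664787 - 1096*(Y(13, 25) + 1102) = -664787 - 1096*(4*13² + 1102) = -664787 - 1096*(4*169 + 1102) = -664787 - 1096*(676 + 1102) = -664787 - 1096*1778 = -664787 - 1*1948688 = -664787 - 1948688 = -2613475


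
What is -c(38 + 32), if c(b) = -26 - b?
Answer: 96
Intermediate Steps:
-c(38 + 32) = -(-26 - (38 + 32)) = -(-26 - 1*70) = -(-26 - 70) = -1*(-96) = 96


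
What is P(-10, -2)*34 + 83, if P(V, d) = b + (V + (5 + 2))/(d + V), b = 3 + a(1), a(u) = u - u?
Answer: 387/2 ≈ 193.50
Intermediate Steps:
a(u) = 0
b = 3 (b = 3 + 0 = 3)
P(V, d) = 3 + (7 + V)/(V + d) (P(V, d) = 3 + (V + (5 + 2))/(d + V) = 3 + (V + 7)/(V + d) = 3 + (7 + V)/(V + d))
P(-10, -2)*34 + 83 = ((7 + 3*(-2) + 4*(-10))/(-10 - 2))*34 + 83 = ((7 - 6 - 40)/(-12))*34 + 83 = -1/12*(-39)*34 + 83 = (13/4)*34 + 83 = 221/2 + 83 = 387/2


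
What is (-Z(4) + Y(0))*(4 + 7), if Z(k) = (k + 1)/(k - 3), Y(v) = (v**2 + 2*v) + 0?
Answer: -55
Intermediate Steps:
Y(v) = v**2 + 2*v
Z(k) = (1 + k)/(-3 + k)
(-Z(4) + Y(0))*(4 + 7) = (-(1 + 4)/(-3 + 4) + 0*(2 + 0))*(4 + 7) = (-5/1 + 0*2)*11 = (-5 + 0)*11 = -5*11 = -55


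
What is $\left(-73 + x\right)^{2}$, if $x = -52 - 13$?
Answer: $19044$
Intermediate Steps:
$x = -65$
$\left(-73 + x\right)^{2} = \left(-73 - 65\right)^{2} = \left(-138\right)^{2} = 19044$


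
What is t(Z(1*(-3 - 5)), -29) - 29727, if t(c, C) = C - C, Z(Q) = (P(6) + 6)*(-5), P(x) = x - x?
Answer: -29727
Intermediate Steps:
P(x) = 0
Z(Q) = -30 (Z(Q) = (0 + 6)*(-5) = 6*(-5) = -30)
t(c, C) = 0
t(Z(1*(-3 - 5)), -29) - 29727 = 0 - 29727 = -29727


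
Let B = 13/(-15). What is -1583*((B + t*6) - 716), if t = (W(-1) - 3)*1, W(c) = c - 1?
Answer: 17734349/15 ≈ 1.1823e+6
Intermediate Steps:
W(c) = -1 + c
t = -5 (t = ((-1 - 1) - 3)*1 = (-2 - 3)*1 = -5*1 = -5)
B = -13/15 (B = 13*(-1/15) = -13/15 ≈ -0.86667)
-1583*((B + t*6) - 716) = -1583*((-13/15 - 5*6) - 716) = -1583*((-13/15 - 30) - 716) = -1583*(-463/15 - 716) = -1583*(-11203/15) = 17734349/15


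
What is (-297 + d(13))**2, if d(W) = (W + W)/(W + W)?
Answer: 87616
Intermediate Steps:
d(W) = 1 (d(W) = (2*W)/((2*W)) = (2*W)*(1/(2*W)) = 1)
(-297 + d(13))**2 = (-297 + 1)**2 = (-296)**2 = 87616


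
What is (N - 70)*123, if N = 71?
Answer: 123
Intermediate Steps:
(N - 70)*123 = (71 - 70)*123 = 1*123 = 123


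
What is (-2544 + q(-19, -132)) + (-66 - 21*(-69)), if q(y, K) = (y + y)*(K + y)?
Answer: 4577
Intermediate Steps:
q(y, K) = 2*y*(K + y) (q(y, K) = (2*y)*(K + y) = 2*y*(K + y))
(-2544 + q(-19, -132)) + (-66 - 21*(-69)) = (-2544 + 2*(-19)*(-132 - 19)) + (-66 - 21*(-69)) = (-2544 + 2*(-19)*(-151)) + (-66 + 1449) = (-2544 + 5738) + 1383 = 3194 + 1383 = 4577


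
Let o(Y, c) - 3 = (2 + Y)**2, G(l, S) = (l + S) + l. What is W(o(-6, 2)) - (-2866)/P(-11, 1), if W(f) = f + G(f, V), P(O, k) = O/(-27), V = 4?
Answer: 78053/11 ≈ 7095.7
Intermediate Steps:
P(O, k) = -O/27 (P(O, k) = O*(-1/27) = -O/27)
G(l, S) = S + 2*l (G(l, S) = (S + l) + l = S + 2*l)
o(Y, c) = 3 + (2 + Y)**2
W(f) = 4 + 3*f (W(f) = f + (4 + 2*f) = 4 + 3*f)
W(o(-6, 2)) - (-2866)/P(-11, 1) = (4 + 3*(3 + (2 - 6)**2)) - (-2866)/((-1/27*(-11))) = (4 + 3*(3 + (-4)**2)) - (-2866)/11/27 = (4 + 3*(3 + 16)) - (-2866)*27/11 = (4 + 3*19) - 1*(-77382/11) = (4 + 57) + 77382/11 = 61 + 77382/11 = 78053/11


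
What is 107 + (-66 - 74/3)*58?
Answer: -15455/3 ≈ -5151.7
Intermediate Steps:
107 + (-66 - 74/3)*58 = 107 - 272/3*58 = 107 - 15776/3 = -15455/3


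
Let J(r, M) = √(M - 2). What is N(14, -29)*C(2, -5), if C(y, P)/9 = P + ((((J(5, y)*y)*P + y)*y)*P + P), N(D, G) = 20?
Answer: -5400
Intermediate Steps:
J(r, M) = √(-2 + M)
C(y, P) = 18*P + 9*P*y*(y + P*y*√(-2 + y)) (C(y, P) = 9*(P + ((((√(-2 + y)*y)*P + y)*y)*P + P)) = 9*(P + ((((y*√(-2 + y))*P + y)*y)*P + P)) = 9*(P + (((P*y*√(-2 + y) + y)*y)*P + P)) = 9*(P + (((y + P*y*√(-2 + y))*y)*P + P)) = 9*(P + ((y*(y + P*y*√(-2 + y)))*P + P)) = 9*(P + (P*y*(y + P*y*√(-2 + y)) + P)) = 9*(P + (P + P*y*(y + P*y*√(-2 + y)))) = 9*(2*P + P*y*(y + P*y*√(-2 + y))) = 18*P + 9*P*y*(y + P*y*√(-2 + y)))
N(14, -29)*C(2, -5) = 20*(9*(-5)*(2 + 2² - 5*2²*√(-2 + 2))) = 20*(9*(-5)*(2 + 4 - 5*4*√0)) = 20*(9*(-5)*(2 + 4 - 5*4*0)) = 20*(9*(-5)*(2 + 4 + 0)) = 20*(9*(-5)*6) = 20*(-270) = -5400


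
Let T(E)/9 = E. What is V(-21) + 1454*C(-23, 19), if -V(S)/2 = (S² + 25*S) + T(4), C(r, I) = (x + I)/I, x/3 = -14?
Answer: -31618/19 ≈ -1664.1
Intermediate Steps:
x = -42 (x = 3*(-14) = -42)
T(E) = 9*E
C(r, I) = (-42 + I)/I
V(S) = -72 - 50*S - 2*S² (V(S) = -2*((S² + 25*S) + 9*4) = -2*((S² + 25*S) + 36) = -2*(36 + S² + 25*S) = -72 - 50*S - 2*S²)
V(-21) + 1454*C(-23, 19) = (-72 - 50*(-21) - 2*(-21)²) + 1454*((-42 + 19)/19) = (-72 + 1050 - 2*441) + 1454*((1/19)*(-23)) = (-72 + 1050 - 882) + 1454*(-23/19) = 96 - 33442/19 = -31618/19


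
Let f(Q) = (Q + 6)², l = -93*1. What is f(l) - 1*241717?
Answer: -234148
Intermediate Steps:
l = -93
f(Q) = (6 + Q)²
f(l) - 1*241717 = (6 - 93)² - 1*241717 = (-87)² - 241717 = 7569 - 241717 = -234148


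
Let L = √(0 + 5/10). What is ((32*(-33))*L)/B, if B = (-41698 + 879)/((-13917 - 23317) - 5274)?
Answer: -22444224*√2/40819 ≈ -777.60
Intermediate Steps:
L = √2/2 (L = √(0 + 5*(⅒)) = √(0 + ½) = √(½) = √2/2 ≈ 0.70711)
B = 40819/42508 (B = -40819/(-37234 - 5274) = -40819/(-42508) = -40819*(-1/42508) = 40819/42508 ≈ 0.96027)
((32*(-33))*L)/B = ((32*(-33))*(√2/2))/(40819/42508) = -528*√2*(42508/40819) = -22444224*√2/40819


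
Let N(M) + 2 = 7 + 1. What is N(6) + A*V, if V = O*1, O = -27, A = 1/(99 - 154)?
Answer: 357/55 ≈ 6.4909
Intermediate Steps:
A = -1/55 (A = 1/(-55) = -1/55 ≈ -0.018182)
N(M) = 6 (N(M) = -2 + (7 + 1) = -2 + 8 = 6)
V = -27 (V = -27*1 = -27)
N(6) + A*V = 6 - 1/55*(-27) = 6 + 27/55 = 357/55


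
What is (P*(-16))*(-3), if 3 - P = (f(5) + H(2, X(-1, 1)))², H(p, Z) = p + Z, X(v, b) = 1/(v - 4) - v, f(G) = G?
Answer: -69408/25 ≈ -2776.3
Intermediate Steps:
X(v, b) = 1/(-4 + v) - v
H(p, Z) = Z + p
P = -1446/25 (P = 3 - (5 + ((1 - 1*(-1)² + 4*(-1))/(-4 - 1) + 2))² = 3 - (5 + ((1 - 1*1 - 4)/(-5) + 2))² = 3 - (5 + (-(1 - 1 - 4)/5 + 2))² = 3 - (5 + (-⅕*(-4) + 2))² = 3 - (5 + (⅘ + 2))² = 3 - (5 + 14/5)² = 3 - (39/5)² = 3 - 1*1521/25 = 3 - 1521/25 = -1446/25 ≈ -57.840)
(P*(-16))*(-3) = -1446/25*(-16)*(-3) = (23136/25)*(-3) = -69408/25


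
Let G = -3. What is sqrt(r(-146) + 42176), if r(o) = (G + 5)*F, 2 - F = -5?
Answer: sqrt(42190) ≈ 205.40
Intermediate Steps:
F = 7 (F = 2 - 1*(-5) = 2 + 5 = 7)
r(o) = 14 (r(o) = (-3 + 5)*7 = 2*7 = 14)
sqrt(r(-146) + 42176) = sqrt(14 + 42176) = sqrt(42190)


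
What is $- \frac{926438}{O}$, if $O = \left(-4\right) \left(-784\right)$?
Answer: $- \frac{463219}{1568} \approx -295.42$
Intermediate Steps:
$O = 3136$
$- \frac{926438}{O} = - \frac{926438}{3136} = \left(-926438\right) \frac{1}{3136} = - \frac{463219}{1568}$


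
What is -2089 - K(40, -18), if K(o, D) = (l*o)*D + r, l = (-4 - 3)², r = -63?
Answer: 33254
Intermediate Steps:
l = 49 (l = (-7)² = 49)
K(o, D) = -63 + 49*D*o (K(o, D) = (49*o)*D - 63 = 49*D*o - 63 = -63 + 49*D*o)
-2089 - K(40, -18) = -2089 - (-63 + 49*(-18)*40) = -2089 - (-63 - 35280) = -2089 - 1*(-35343) = -2089 + 35343 = 33254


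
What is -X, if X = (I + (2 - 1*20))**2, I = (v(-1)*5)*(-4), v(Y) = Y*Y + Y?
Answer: -324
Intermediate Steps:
v(Y) = Y + Y**2 (v(Y) = Y**2 + Y = Y + Y**2)
I = 0 (I = (-(1 - 1)*5)*(-4) = (-1*0*5)*(-4) = (0*5)*(-4) = 0*(-4) = 0)
X = 324 (X = (0 + (2 - 1*20))**2 = (0 + (2 - 20))**2 = (0 - 18)**2 = (-18)**2 = 324)
-X = -1*324 = -324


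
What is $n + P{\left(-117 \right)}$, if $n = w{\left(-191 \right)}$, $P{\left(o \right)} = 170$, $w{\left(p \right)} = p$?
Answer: $-21$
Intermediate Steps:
$n = -191$
$n + P{\left(-117 \right)} = -191 + 170 = -21$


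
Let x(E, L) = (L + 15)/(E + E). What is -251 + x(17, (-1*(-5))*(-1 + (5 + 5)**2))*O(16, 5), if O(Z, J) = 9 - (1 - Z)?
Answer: 109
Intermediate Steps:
O(Z, J) = 8 + Z (O(Z, J) = 9 + (-1 + Z) = 8 + Z)
x(E, L) = (15 + L)/(2*E) (x(E, L) = (15 + L)/((2*E)) = (15 + L)*(1/(2*E)) = (15 + L)/(2*E))
-251 + x(17, (-1*(-5))*(-1 + (5 + 5)**2))*O(16, 5) = -251 + ((1/2)*(15 + (-1*(-5))*(-1 + (5 + 5)**2))/17)*(8 + 16) = -251 + ((1/2)*(1/17)*(15 + 5*(-1 + 10**2)))*24 = -251 + ((1/2)*(1/17)*(15 + 5*(-1 + 100)))*24 = -251 + ((1/2)*(1/17)*(15 + 5*99))*24 = -251 + ((1/2)*(1/17)*(15 + 495))*24 = -251 + ((1/2)*(1/17)*510)*24 = -251 + 15*24 = -251 + 360 = 109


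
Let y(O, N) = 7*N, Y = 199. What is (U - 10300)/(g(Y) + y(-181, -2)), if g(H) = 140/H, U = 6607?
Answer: 244969/882 ≈ 277.74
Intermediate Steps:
(U - 10300)/(g(Y) + y(-181, -2)) = (6607 - 10300)/(140/199 + 7*(-2)) = -3693/(140*(1/199) - 14) = -3693/(140/199 - 14) = -3693/(-2646/199) = -3693*(-199/2646) = 244969/882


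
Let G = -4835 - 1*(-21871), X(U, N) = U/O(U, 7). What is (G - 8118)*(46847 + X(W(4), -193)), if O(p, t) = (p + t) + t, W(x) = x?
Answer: 3760051750/9 ≈ 4.1778e+8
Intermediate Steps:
O(p, t) = p + 2*t
X(U, N) = U/(14 + U) (X(U, N) = U/(U + 2*7) = U/(U + 14) = U/(14 + U))
G = 17036 (G = -4835 + 21871 = 17036)
(G - 8118)*(46847 + X(W(4), -193)) = (17036 - 8118)*(46847 + 4/(14 + 4)) = 8918*(46847 + 4/18) = 8918*(46847 + 4*(1/18)) = 8918*(46847 + 2/9) = 8918*(421625/9) = 3760051750/9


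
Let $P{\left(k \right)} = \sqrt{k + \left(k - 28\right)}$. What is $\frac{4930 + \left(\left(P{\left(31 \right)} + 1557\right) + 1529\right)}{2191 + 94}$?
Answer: $\frac{8016}{2285} + \frac{\sqrt{34}}{2285} \approx 3.5106$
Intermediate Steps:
$P{\left(k \right)} = \sqrt{-28 + 2 k}$ ($P{\left(k \right)} = \sqrt{k + \left(-28 + k\right)} = \sqrt{-28 + 2 k}$)
$\frac{4930 + \left(\left(P{\left(31 \right)} + 1557\right) + 1529\right)}{2191 + 94} = \frac{4930 + \left(\left(\sqrt{-28 + 2 \cdot 31} + 1557\right) + 1529\right)}{2191 + 94} = \frac{4930 + \left(\left(\sqrt{-28 + 62} + 1557\right) + 1529\right)}{2285} = \left(4930 + \left(\left(\sqrt{34} + 1557\right) + 1529\right)\right) \frac{1}{2285} = \left(4930 + \left(\left(1557 + \sqrt{34}\right) + 1529\right)\right) \frac{1}{2285} = \left(4930 + \left(3086 + \sqrt{34}\right)\right) \frac{1}{2285} = \left(8016 + \sqrt{34}\right) \frac{1}{2285} = \frac{8016}{2285} + \frac{\sqrt{34}}{2285}$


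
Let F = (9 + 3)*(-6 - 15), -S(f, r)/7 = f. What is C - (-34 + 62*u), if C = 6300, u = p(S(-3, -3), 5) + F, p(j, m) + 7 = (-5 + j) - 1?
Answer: 21462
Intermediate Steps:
S(f, r) = -7*f
p(j, m) = -13 + j (p(j, m) = -7 + ((-5 + j) - 1) = -7 + (-6 + j) = -13 + j)
F = -252 (F = 12*(-21) = -252)
u = -244 (u = (-13 - 7*(-3)) - 252 = (-13 + 21) - 252 = 8 - 252 = -244)
C - (-34 + 62*u) = 6300 - (-34 + 62*(-244)) = 6300 - (-34 - 15128) = 6300 - 1*(-15162) = 6300 + 15162 = 21462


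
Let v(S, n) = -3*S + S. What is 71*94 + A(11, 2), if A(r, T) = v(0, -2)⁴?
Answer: 6674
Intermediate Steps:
v(S, n) = -2*S
A(r, T) = 0 (A(r, T) = (-2*0)⁴ = 0⁴ = 0)
71*94 + A(11, 2) = 71*94 + 0 = 6674 + 0 = 6674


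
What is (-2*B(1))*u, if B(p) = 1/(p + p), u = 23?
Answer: -23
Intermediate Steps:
B(p) = 1/(2*p)
(-2*B(1))*u = -1/1*23 = -1*23 = -23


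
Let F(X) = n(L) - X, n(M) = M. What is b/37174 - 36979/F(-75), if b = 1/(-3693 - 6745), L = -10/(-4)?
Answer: -28697346755251/60143442860 ≈ -477.15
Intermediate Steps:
L = 5/2 (L = -10*(-¼) = 5/2 ≈ 2.5000)
b = -1/10438 (b = 1/(-10438) = -1/10438 ≈ -9.5804e-5)
F(X) = 5/2 - X
b/37174 - 36979/F(-75) = -1/10438/37174 - 36979/(5/2 - 1*(-75)) = -1/10438*1/37174 - 36979/(5/2 + 75) = -1/388022212 - 36979/155/2 = -1/388022212 - 36979*2/155 = -1/388022212 - 73958/155 = -28697346755251/60143442860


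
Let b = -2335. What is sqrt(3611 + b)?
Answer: 2*sqrt(319) ≈ 35.721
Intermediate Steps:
sqrt(3611 + b) = sqrt(3611 - 2335) = sqrt(1276) = 2*sqrt(319)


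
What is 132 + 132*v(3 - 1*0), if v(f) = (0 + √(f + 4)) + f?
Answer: 528 + 132*√7 ≈ 877.24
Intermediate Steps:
v(f) = f + √(4 + f) (v(f) = (0 + √(4 + f)) + f = √(4 + f) + f = f + √(4 + f))
132 + 132*v(3 - 1*0) = 132 + 132*((3 - 1*0) + √(4 + (3 - 1*0))) = 132 + 132*((3 + 0) + √(4 + (3 + 0))) = 132 + 132*(3 + √(4 + 3)) = 132 + 132*(3 + √7) = 132 + (396 + 132*√7) = 528 + 132*√7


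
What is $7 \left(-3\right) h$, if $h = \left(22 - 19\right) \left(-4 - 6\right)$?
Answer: $630$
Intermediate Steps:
$h = -30$ ($h = 3 \left(-10\right) = -30$)
$7 \left(-3\right) h = 7 \left(-3\right) \left(-30\right) = \left(-21\right) \left(-30\right) = 630$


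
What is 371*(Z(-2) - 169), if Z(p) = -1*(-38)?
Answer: -48601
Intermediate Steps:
Z(p) = 38
371*(Z(-2) - 169) = 371*(38 - 169) = 371*(-131) = -48601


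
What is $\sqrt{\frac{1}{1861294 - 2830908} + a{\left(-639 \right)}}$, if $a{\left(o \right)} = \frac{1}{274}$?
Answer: $\frac{\sqrt{16095541495265}}{66418559} \approx 0.060404$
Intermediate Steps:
$a{\left(o \right)} = \frac{1}{274}$
$\sqrt{\frac{1}{1861294 - 2830908} + a{\left(-639 \right)}} = \sqrt{\frac{1}{1861294 - 2830908} + \frac{1}{274}} = \sqrt{\frac{1}{-969614} + \frac{1}{274}} = \sqrt{- \frac{1}{969614} + \frac{1}{274}} = \sqrt{\frac{242335}{66418559}} = \frac{\sqrt{16095541495265}}{66418559}$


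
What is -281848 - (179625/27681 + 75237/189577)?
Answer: -493028170711866/1749226979 ≈ -2.8186e+5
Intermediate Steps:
-281848 - (179625/27681 + 75237/189577) = -281848 - (179625*(1/27681) + 75237*(1/189577)) = -281848 - (59875/9227 + 75237/189577) = -281848 - 1*12045134674/1749226979 = -281848 - 12045134674/1749226979 = -493028170711866/1749226979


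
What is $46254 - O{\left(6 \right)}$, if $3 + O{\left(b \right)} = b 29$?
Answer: $46083$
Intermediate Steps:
$O{\left(b \right)} = -3 + 29 b$ ($O{\left(b \right)} = -3 + b 29 = -3 + 29 b$)
$46254 - O{\left(6 \right)} = 46254 - \left(-3 + 29 \cdot 6\right) = 46254 - \left(-3 + 174\right) = 46254 - 171 = 46083$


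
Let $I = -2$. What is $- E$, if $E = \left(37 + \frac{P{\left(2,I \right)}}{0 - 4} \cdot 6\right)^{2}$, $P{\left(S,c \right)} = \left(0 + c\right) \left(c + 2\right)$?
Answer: $-1369$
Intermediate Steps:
$P{\left(S,c \right)} = c \left(2 + c\right)$
$E = 1369$ ($E = \left(37 + \frac{\left(-2\right) \left(2 - 2\right)}{0 - 4} \cdot 6\right)^{2} = \left(37 + \frac{\left(-2\right) 0}{-4} \cdot 6\right)^{2} = \left(37 + 0 \left(- \frac{1}{4}\right) 6\right)^{2} = \left(37 + 0 \cdot 6\right)^{2} = \left(37 + 0\right)^{2} = 37^{2} = 1369$)
$- E = \left(-1\right) 1369 = -1369$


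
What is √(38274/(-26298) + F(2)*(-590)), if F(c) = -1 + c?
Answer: I*√1262473963/1461 ≈ 24.32*I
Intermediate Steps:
√(38274/(-26298) + F(2)*(-590)) = √(38274/(-26298) + (-1 + 2)*(-590)) = √(38274*(-1/26298) + 1*(-590)) = √(-6379/4383 - 590) = √(-2592349/4383) = I*√1262473963/1461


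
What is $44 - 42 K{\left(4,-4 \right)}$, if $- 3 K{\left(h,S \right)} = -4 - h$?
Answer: $-68$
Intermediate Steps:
$K{\left(h,S \right)} = \frac{4}{3} + \frac{h}{3}$ ($K{\left(h,S \right)} = - \frac{-4 - h}{3} = \frac{4}{3} + \frac{h}{3}$)
$44 - 42 K{\left(4,-4 \right)} = 44 - 42 \left(\frac{4}{3} + \frac{1}{3} \cdot 4\right) = 44 - 42 \left(\frac{4}{3} + \frac{4}{3}\right) = 44 - 112 = -68$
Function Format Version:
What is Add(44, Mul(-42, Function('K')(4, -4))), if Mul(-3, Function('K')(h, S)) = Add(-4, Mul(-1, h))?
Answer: -68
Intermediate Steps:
Function('K')(h, S) = Add(Rational(4, 3), Mul(Rational(1, 3), h)) (Function('K')(h, S) = Mul(Rational(-1, 3), Add(-4, Mul(-1, h))) = Add(Rational(4, 3), Mul(Rational(1, 3), h)))
Add(44, Mul(-42, Function('K')(4, -4))) = Add(44, Mul(-42, Add(Rational(4, 3), Mul(Rational(1, 3), 4)))) = Add(44, Mul(-42, Add(Rational(4, 3), Rational(4, 3)))) = Add(44, Mul(-42, Rational(8, 3))) = Add(44, -112) = -68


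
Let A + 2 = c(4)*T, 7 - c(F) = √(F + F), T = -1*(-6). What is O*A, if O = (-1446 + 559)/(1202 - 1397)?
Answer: 7096/39 - 3548*√2/65 ≈ 104.75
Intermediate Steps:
T = 6
c(F) = 7 - √2*√F (c(F) = 7 - √(F + F) = 7 - √(2*F) = 7 - √2*√F)
O = 887/195 (O = -887/(-195) = -887*(-1/195) = 887/195 ≈ 4.5487)
A = 40 - 12*√2 (A = -2 + (7 - √2*√4)*6 = -2 + (7 - 1*√2*2)*6 = -2 + (7 - 2*√2)*6 = -2 + (42 - 12*√2) = 40 - 12*√2 ≈ 23.029)
O*A = 887*(40 - 12*√2)/195 = 7096/39 - 3548*√2/65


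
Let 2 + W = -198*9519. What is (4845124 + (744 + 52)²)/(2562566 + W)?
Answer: 2739370/338901 ≈ 8.0831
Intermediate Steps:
W = -1884764 (W = -2 - 198*9519 = -2 - 1884762 = -1884764)
(4845124 + (744 + 52)²)/(2562566 + W) = (4845124 + (744 + 52)²)/(2562566 - 1884764) = (4845124 + 796²)/677802 = (4845124 + 633616)*(1/677802) = 5478740*(1/677802) = 2739370/338901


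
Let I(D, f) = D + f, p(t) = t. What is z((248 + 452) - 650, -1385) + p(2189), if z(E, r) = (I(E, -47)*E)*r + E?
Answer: -205511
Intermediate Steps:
z(E, r) = E + E*r*(-47 + E) (z(E, r) = ((E - 47)*E)*r + E = ((-47 + E)*E)*r + E = (E*(-47 + E))*r + E = E*r*(-47 + E) + E = E + E*r*(-47 + E))
z((248 + 452) - 650, -1385) + p(2189) = ((248 + 452) - 650)*(1 - 1385*(-47 + ((248 + 452) - 650))) + 2189 = (700 - 650)*(1 - 1385*(-47 + (700 - 650))) + 2189 = 50*(1 - 1385*(-47 + 50)) + 2189 = 50*(1 - 1385*3) + 2189 = 50*(1 - 4155) + 2189 = 50*(-4154) + 2189 = -207700 + 2189 = -205511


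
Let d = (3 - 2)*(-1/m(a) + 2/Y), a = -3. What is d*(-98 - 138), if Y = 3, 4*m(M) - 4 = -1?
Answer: 472/3 ≈ 157.33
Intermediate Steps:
m(M) = 3/4 (m(M) = 1 + (1/4)*(-1) = 1 - 1/4 = 3/4)
d = -2/3 (d = (3 - 2)*(-1/3/4 + 2/3) = 1*(-1*4/3 + 2*(1/3)) = 1*(-4/3 + 2/3) = 1*(-2/3) = -2/3 ≈ -0.66667)
d*(-98 - 138) = -2*(-98 - 138)/3 = -2/3*(-236) = 472/3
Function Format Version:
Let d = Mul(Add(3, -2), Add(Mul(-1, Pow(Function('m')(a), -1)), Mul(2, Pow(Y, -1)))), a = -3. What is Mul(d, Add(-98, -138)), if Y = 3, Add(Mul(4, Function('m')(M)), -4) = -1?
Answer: Rational(472, 3) ≈ 157.33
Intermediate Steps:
Function('m')(M) = Rational(3, 4) (Function('m')(M) = Add(1, Mul(Rational(1, 4), -1)) = Add(1, Rational(-1, 4)) = Rational(3, 4))
d = Rational(-2, 3) (d = Mul(Add(3, -2), Add(Mul(-1, Pow(Rational(3, 4), -1)), Mul(2, Pow(3, -1)))) = Mul(1, Add(Mul(-1, Rational(4, 3)), Mul(2, Rational(1, 3)))) = Mul(1, Add(Rational(-4, 3), Rational(2, 3))) = Mul(1, Rational(-2, 3)) = Rational(-2, 3) ≈ -0.66667)
Mul(d, Add(-98, -138)) = Mul(Rational(-2, 3), Add(-98, -138)) = Mul(Rational(-2, 3), -236) = Rational(472, 3)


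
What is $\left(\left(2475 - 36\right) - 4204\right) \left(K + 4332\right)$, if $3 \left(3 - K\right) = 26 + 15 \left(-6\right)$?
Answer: $- \frac{23066785}{3} \approx -7.6889 \cdot 10^{6}$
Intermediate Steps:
$K = \frac{73}{3}$ ($K = 3 - \frac{26 + 15 \left(-6\right)}{3} = 3 - \frac{26 - 90}{3} = 3 - - \frac{64}{3} = 3 + \frac{64}{3} = \frac{73}{3} \approx 24.333$)
$\left(\left(2475 - 36\right) - 4204\right) \left(K + 4332\right) = \left(\left(2475 - 36\right) - 4204\right) \left(\frac{73}{3} + 4332\right) = \left(2439 - 4204\right) \frac{13069}{3} = \left(-1765\right) \frac{13069}{3} = - \frac{23066785}{3}$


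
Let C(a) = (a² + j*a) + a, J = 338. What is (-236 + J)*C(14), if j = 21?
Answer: 51408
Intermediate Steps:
C(a) = a² + 22*a (C(a) = (a² + 21*a) + a = a² + 22*a)
(-236 + J)*C(14) = (-236 + 338)*(14*(22 + 14)) = 102*(14*36) = 102*504 = 51408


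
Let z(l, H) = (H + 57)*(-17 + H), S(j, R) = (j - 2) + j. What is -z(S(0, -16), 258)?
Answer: -75915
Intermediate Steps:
S(j, R) = -2 + 2*j (S(j, R) = (-2 + j) + j = -2 + 2*j)
z(l, H) = (-17 + H)*(57 + H) (z(l, H) = (57 + H)*(-17 + H) = (-17 + H)*(57 + H))
-z(S(0, -16), 258) = -(-969 + 258² + 40*258) = -(-969 + 66564 + 10320) = -1*75915 = -75915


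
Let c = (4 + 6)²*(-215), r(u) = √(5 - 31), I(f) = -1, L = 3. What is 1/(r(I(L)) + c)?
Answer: -10750/231125013 - I*√26/462250026 ≈ -4.6512e-5 - 1.1031e-8*I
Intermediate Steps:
r(u) = I*√26 (r(u) = √(-26) = I*√26)
c = -21500 (c = 10²*(-215) = 100*(-215) = -21500)
1/(r(I(L)) + c) = 1/(I*√26 - 21500) = 1/(-21500 + I*√26)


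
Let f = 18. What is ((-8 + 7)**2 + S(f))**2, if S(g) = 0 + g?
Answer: 361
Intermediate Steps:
S(g) = g
((-8 + 7)**2 + S(f))**2 = ((-8 + 7)**2 + 18)**2 = ((-1)**2 + 18)**2 = (1 + 18)**2 = 19**2 = 361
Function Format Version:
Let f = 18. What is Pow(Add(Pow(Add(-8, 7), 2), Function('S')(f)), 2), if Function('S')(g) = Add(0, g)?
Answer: 361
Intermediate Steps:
Function('S')(g) = g
Pow(Add(Pow(Add(-8, 7), 2), Function('S')(f)), 2) = Pow(Add(Pow(Add(-8, 7), 2), 18), 2) = Pow(Add(Pow(-1, 2), 18), 2) = Pow(Add(1, 18), 2) = Pow(19, 2) = 361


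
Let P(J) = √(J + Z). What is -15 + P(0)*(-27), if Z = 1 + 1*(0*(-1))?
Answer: -42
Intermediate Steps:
Z = 1 (Z = 1 + 1*0 = 1 + 0 = 1)
P(J) = √(1 + J) (P(J) = √(J + 1) = √(1 + J))
-15 + P(0)*(-27) = -15 + √(1 + 0)*(-27) = -15 + √1*(-27) = -15 + 1*(-27) = -15 - 27 = -42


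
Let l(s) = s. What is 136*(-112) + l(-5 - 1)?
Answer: -15238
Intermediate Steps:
136*(-112) + l(-5 - 1) = 136*(-112) + (-5 - 1) = -15232 - 6 = -15238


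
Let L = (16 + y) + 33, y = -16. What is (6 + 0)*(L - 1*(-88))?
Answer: 726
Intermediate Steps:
L = 33 (L = (16 - 16) + 33 = 0 + 33 = 33)
(6 + 0)*(L - 1*(-88)) = (6 + 0)*(33 - 1*(-88)) = 6*(33 + 88) = 6*121 = 726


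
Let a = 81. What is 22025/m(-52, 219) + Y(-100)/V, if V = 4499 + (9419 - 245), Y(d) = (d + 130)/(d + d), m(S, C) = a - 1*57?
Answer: 1505739107/1640760 ≈ 917.71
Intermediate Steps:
m(S, C) = 24 (m(S, C) = 81 - 1*57 = 81 - 57 = 24)
Y(d) = (130 + d)/(2*d) (Y(d) = (130 + d)/((2*d)) = (130 + d)*(1/(2*d)) = (130 + d)/(2*d))
V = 13673 (V = 4499 + 9174 = 13673)
22025/m(-52, 219) + Y(-100)/V = 22025/24 + ((½)*(130 - 100)/(-100))/13673 = 22025*(1/24) + ((½)*(-1/100)*30)*(1/13673) = 22025/24 - 3/20*1/13673 = 22025/24 - 3/273460 = 1505739107/1640760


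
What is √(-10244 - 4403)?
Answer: I*√14647 ≈ 121.02*I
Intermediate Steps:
√(-10244 - 4403) = √(-14647) = I*√14647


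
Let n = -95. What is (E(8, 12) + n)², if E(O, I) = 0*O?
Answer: 9025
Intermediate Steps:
E(O, I) = 0
(E(8, 12) + n)² = (0 - 95)² = (-95)² = 9025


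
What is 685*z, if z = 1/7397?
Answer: 685/7397 ≈ 0.092605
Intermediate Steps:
z = 1/7397 ≈ 0.00013519
685*z = 685*(1/7397) = 685/7397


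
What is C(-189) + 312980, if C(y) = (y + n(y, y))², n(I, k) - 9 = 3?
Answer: 344309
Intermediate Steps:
n(I, k) = 12 (n(I, k) = 9 + 3 = 12)
C(y) = (12 + y)² (C(y) = (y + 12)² = (12 + y)²)
C(-189) + 312980 = (12 - 189)² + 312980 = (-177)² + 312980 = 31329 + 312980 = 344309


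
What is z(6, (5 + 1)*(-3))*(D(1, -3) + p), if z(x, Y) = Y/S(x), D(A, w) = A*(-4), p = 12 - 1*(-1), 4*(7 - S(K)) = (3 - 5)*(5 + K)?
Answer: -324/25 ≈ -12.960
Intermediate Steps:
S(K) = 19/2 + K/2 (S(K) = 7 - (3 - 5)*(5 + K)/4 = 7 - (-1)*(5 + K)/2 = 7 - (-10 - 2*K)/4 = 7 + (5/2 + K/2) = 19/2 + K/2)
p = 13 (p = 12 + 1 = 13)
D(A, w) = -4*A
z(x, Y) = Y/(19/2 + x/2)
z(6, (5 + 1)*(-3))*(D(1, -3) + p) = (2*((5 + 1)*(-3))/(19 + 6))*(-4*1 + 13) = (2*(6*(-3))/25)*(-4 + 13) = (2*(-18)*(1/25))*9 = -36/25*9 = -324/25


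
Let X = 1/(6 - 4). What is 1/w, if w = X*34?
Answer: 1/17 ≈ 0.058824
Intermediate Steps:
X = 1/2 ≈ 0.50000
w = 17 (w = (1/2)*34 = 17)
1/w = 1/17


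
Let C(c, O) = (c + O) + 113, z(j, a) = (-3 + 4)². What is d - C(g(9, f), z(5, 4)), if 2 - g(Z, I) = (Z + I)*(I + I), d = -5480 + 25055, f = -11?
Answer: 19503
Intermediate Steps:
d = 19575
g(Z, I) = 2 - 2*I*(I + Z) (g(Z, I) = 2 - (Z + I)*(I + I) = 2 - (I + Z)*2*I = 2 - 2*I*(I + Z))
z(j, a) = 1 (z(j, a) = 1² = 1)
C(c, O) = 113 + O + c (C(c, O) = (O + c) + 113 = 113 + O + c)
d - C(g(9, f), z(5, 4)) = 19575 - (113 + 1 + (2 - 2*(-11)² - 2*(-11)*9)) = 19575 - (113 + 1 + (2 - 2*121 + 198)) = 19575 - (113 + 1 + (2 - 242 + 198)) = 19575 - (113 + 1 - 42) = 19575 - 1*72 = 19575 - 72 = 19503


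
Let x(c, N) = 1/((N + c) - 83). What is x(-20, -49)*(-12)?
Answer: 3/38 ≈ 0.078947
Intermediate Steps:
x(c, N) = 1/(-83 + N + c)
x(-20, -49)*(-12) = -12/(-83 - 49 - 20) = -12/(-152) = -1/152*(-12) = 3/38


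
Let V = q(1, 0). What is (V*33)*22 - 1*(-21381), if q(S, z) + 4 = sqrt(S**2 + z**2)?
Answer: 19203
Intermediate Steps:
q(S, z) = -4 + sqrt(S**2 + z**2)
V = -3 (V = -4 + sqrt(1**2 + 0**2) = -4 + sqrt(1 + 0) = -4 + sqrt(1) = -4 + 1 = -3)
(V*33)*22 - 1*(-21381) = -3*33*22 - 1*(-21381) = -99*22 + 21381 = -2178 + 21381 = 19203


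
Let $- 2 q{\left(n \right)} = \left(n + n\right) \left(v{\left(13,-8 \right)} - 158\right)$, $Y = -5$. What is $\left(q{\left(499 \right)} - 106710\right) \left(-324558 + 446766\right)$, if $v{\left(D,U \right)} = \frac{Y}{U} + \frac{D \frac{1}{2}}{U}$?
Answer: $-3394258458$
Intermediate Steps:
$v{\left(D,U \right)} = - \frac{5}{U} + \frac{D}{2 U}$ ($v{\left(D,U \right)} = - \frac{5}{U} + \frac{D \frac{1}{2}}{U} = - \frac{5}{U} + \frac{\frac{1}{2} D}{U} = - \frac{5}{U} + \frac{D}{2 U}$)
$q{\left(n \right)} = \frac{2531 n}{16}$ ($q{\left(n \right)} = - \frac{\left(n + n\right) \left(\frac{-10 + 13}{2 \left(-8\right)} - 158\right)}{2} = - \frac{2 n \left(\frac{1}{2} \left(- \frac{1}{8}\right) 3 - 158\right)}{2} = - \frac{2 n \left(- \frac{3}{16} - 158\right)}{2} = - \frac{2 n \left(- \frac{2531}{16}\right)}{2} = - \frac{\left(- \frac{2531}{8}\right) n}{2} = \frac{2531 n}{16}$)
$\left(q{\left(499 \right)} - 106710\right) \left(-324558 + 446766\right) = \left(\frac{2531}{16} \cdot 499 - 106710\right) \left(-324558 + 446766\right) = \left(\frac{1262969}{16} - 106710\right) 122208 = \left(- \frac{444391}{16}\right) 122208 = -3394258458$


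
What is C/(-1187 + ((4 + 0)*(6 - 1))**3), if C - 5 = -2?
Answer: 1/2271 ≈ 0.00044033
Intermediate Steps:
C = 3 (C = 5 - 2 = 3)
C/(-1187 + ((4 + 0)*(6 - 1))**3) = 3/(-1187 + ((4 + 0)*(6 - 1))**3) = 3/(-1187 + (4*5)**3) = 3/(-1187 + 20**3) = 3/(-1187 + 8000) = 3/6813 = (1/6813)*3 = 1/2271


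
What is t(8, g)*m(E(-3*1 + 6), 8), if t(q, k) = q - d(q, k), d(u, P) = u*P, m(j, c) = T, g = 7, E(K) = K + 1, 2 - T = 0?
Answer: -96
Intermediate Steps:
T = 2 (T = 2 - 1*0 = 2 + 0 = 2)
E(K) = 1 + K
m(j, c) = 2
d(u, P) = P*u
t(q, k) = q - k*q
t(8, g)*m(E(-3*1 + 6), 8) = (8*(1 - 1*7))*2 = (8*(1 - 7))*2 = (8*(-6))*2 = -48*2 = -96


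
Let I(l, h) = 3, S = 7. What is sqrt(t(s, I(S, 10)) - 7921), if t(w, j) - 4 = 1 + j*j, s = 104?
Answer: I*sqrt(7907) ≈ 88.921*I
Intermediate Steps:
t(w, j) = 5 + j**2 (t(w, j) = 4 + (1 + j*j) = 4 + (1 + j**2) = 5 + j**2)
sqrt(t(s, I(S, 10)) - 7921) = sqrt((5 + 3**2) - 7921) = sqrt((5 + 9) - 7921) = sqrt(14 - 7921) = sqrt(-7907) = I*sqrt(7907)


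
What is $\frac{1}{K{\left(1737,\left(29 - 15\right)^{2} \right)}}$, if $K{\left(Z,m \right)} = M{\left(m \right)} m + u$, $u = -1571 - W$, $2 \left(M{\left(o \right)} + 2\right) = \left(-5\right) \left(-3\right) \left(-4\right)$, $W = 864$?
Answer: $- \frac{1}{8707} \approx -0.00011485$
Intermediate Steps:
$M{\left(o \right)} = -32$ ($M{\left(o \right)} = -2 + \frac{\left(-5\right) \left(-3\right) \left(-4\right)}{2} = -2 + \frac{15 \left(-4\right)}{2} = -2 + \frac{1}{2} \left(-60\right) = -2 - 30 = -32$)
$u = -2435$ ($u = -1571 - 864 = -2435$)
$K{\left(Z,m \right)} = -2435 - 32 m$ ($K{\left(Z,m \right)} = - 32 m - 2435 = -2435 - 32 m$)
$\frac{1}{K{\left(1737,\left(29 - 15\right)^{2} \right)}} = \frac{1}{-2435 - 32 \left(29 - 15\right)^{2}} = \frac{1}{-2435 - 32 \cdot 14^{2}} = \frac{1}{-2435 - 6272} = \frac{1}{-8707} = - \frac{1}{8707}$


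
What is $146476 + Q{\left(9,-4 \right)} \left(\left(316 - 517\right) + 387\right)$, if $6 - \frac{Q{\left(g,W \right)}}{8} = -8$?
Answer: $167308$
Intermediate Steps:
$Q{\left(g,W \right)} = 112$ ($Q{\left(g,W \right)} = 48 - -64 = 48 + 64 = 112$)
$146476 + Q{\left(9,-4 \right)} \left(\left(316 - 517\right) + 387\right) = 146476 + 112 \left(\left(316 - 517\right) + 387\right) = 146476 + 112 \left(-201 + 387\right) = 146476 + 112 \cdot 186 = 146476 + 20832 = 167308$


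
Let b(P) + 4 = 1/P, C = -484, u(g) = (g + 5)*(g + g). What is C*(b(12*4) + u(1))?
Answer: -46585/12 ≈ -3882.1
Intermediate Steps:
u(g) = 2*g*(5 + g) (u(g) = (5 + g)*(2*g) = 2*g*(5 + g))
b(P) = -4 + 1/P
C*(b(12*4) + u(1)) = -484*((-4 + 1/(12*4)) + 2*1*(5 + 1)) = -484*((-4 + 1/48) + 2*1*6) = -484*((-4 + 1/48) + 12) = -484*(-191/48 + 12) = -484*385/48 = -46585/12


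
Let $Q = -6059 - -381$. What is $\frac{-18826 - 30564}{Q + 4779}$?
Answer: $\frac{49390}{899} \approx 54.939$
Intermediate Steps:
$Q = -5678$ ($Q = -6059 + 381 = -5678$)
$\frac{-18826 - 30564}{Q + 4779} = \frac{-18826 - 30564}{-5678 + 4779} = - \frac{49390}{-899} = \left(-49390\right) \left(- \frac{1}{899}\right) = \frac{49390}{899}$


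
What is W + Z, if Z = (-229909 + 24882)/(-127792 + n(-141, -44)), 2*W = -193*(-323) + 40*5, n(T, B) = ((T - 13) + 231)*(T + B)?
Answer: 8883261997/284074 ≈ 31271.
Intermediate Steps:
n(T, B) = (218 + T)*(B + T) (n(T, B) = ((-13 + T) + 231)*(B + T) = (218 + T)*(B + T))
W = 62539/2 (W = (-193*(-323) + 40*5)/2 = (62339 + 200)/2 = (½)*62539 = 62539/2 ≈ 31270.)
Z = 205027/142037 (Z = (-229909 + 24882)/(-127792 + ((-141)² + 218*(-44) + 218*(-141) - 44*(-141))) = -205027/(-127792 + (19881 - 9592 - 30738 + 6204)) = -205027/(-127792 - 14245) = -205027/(-142037) = -205027*(-1/142037) = 205027/142037 ≈ 1.4435)
W + Z = 62539/2 + 205027/142037 = 8883261997/284074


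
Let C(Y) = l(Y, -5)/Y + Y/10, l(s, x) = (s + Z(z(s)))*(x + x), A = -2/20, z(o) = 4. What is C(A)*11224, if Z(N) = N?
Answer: 109431194/25 ≈ 4.3772e+6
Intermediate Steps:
A = -⅒ (A = -2*1/20 = -⅒ ≈ -0.10000)
l(s, x) = 2*x*(4 + s) (l(s, x) = (s + 4)*(x + x) = (4 + s)*(2*x) = 2*x*(4 + s))
C(Y) = Y/10 + (-40 - 10*Y)/Y (C(Y) = (2*(-5)*(4 + Y))/Y + Y/10 = (-40 - 10*Y)/Y + Y*(⅒) = (-40 - 10*Y)/Y + Y/10 = Y/10 + (-40 - 10*Y)/Y)
C(A)*11224 = (-10 - 40/(-⅒) + (⅒)*(-⅒))*11224 = (-10 - 40*(-10) - 1/100)*11224 = (-10 + 400 - 1/100)*11224 = (38999/100)*11224 = 109431194/25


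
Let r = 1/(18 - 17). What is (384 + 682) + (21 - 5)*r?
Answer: 1082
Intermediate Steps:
r = 1 (r = 1/1 = 1)
(384 + 682) + (21 - 5)*r = (384 + 682) + (21 - 5)*1 = 1066 + 16*1 = 1066 + 16 = 1082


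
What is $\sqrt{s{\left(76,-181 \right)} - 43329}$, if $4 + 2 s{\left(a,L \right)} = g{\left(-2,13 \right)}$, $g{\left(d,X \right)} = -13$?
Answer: $\frac{5 i \sqrt{6934}}{2} \approx 208.18 i$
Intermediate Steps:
$s{\left(a,L \right)} = - \frac{17}{2}$ ($s{\left(a,L \right)} = -2 + \frac{1}{2} \left(-13\right) = -2 - \frac{13}{2} = - \frac{17}{2}$)
$\sqrt{s{\left(76,-181 \right)} - 43329} = \sqrt{- \frac{17}{2} - 43329} = \sqrt{- \frac{86675}{2}} = \frac{5 i \sqrt{6934}}{2}$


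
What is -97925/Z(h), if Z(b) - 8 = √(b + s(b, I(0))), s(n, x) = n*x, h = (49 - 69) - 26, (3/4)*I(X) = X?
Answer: -78340/11 + 19585*I*√46/22 ≈ -7121.8 + 6037.8*I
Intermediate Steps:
I(X) = 4*X/3
h = -46 (h = -20 - 26 = -46)
Z(b) = 8 + √b (Z(b) = 8 + √(b + b*((4/3)*0)) = 8 + √(b + b*0) = 8 + √(b + 0) = 8 + √b)
-97925/Z(h) = -97925/(8 + √(-46)) = -97925/(8 + I*√46)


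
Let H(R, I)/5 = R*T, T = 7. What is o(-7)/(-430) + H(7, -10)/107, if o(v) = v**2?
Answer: 100107/46010 ≈ 2.1758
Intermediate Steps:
H(R, I) = 35*R (H(R, I) = 5*(R*7) = 5*(7*R) = 35*R)
o(-7)/(-430) + H(7, -10)/107 = (-7)**2/(-430) + (35*7)/107 = 49*(-1/430) + 245*(1/107) = -49/430 + 245/107 = 100107/46010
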